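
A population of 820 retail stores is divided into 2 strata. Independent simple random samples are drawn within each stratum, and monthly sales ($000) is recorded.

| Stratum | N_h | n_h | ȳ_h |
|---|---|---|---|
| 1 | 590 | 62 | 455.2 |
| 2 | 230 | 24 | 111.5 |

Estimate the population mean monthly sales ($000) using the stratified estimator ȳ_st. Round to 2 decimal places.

N = Σ N_h = 820. Stratum weights W_h = N_h/N.
ȳ_st = (590·455.2 + 230·111.5) / 820 = 358.7963

ȳ_st ≈ 358.80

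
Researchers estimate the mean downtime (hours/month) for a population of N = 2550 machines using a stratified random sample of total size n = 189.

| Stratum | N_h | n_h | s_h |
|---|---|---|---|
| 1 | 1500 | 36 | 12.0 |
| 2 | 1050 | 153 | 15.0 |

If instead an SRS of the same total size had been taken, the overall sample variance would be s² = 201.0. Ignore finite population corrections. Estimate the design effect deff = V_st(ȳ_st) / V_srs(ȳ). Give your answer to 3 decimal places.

deff ≈ 1.536

V̂(ȳ_st) = Σ W_h² s_h²/n_h, with W_h = N_h/N and N = 2550:
  stratum 1: (1500/2550)²·12.0²/36 = 1.38408
  stratum 2: (1050/2550)²·15.0²/153 = 0.249338
V_st = 1.63342
V_srs = s²/n = 201.0/189 = 1.06349
deff = V_st / V_srs = 1.63342/1.06349 = 1.5359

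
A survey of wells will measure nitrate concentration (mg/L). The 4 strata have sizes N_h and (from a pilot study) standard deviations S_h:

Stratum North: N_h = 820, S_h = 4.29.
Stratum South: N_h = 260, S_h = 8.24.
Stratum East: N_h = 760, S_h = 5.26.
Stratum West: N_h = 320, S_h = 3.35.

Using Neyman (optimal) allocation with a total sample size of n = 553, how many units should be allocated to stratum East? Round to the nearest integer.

206

Neyman allocation: n_h = n · N_h S_h / Σ N_i S_i, with n = 553.
  stratum North: N_h·S_h = 820·4.29 = 3517.80
  stratum South: N_h·S_h = 260·8.24 = 2142.40
  stratum East: N_h·S_h = 760·5.26 = 3997.60
  stratum West: N_h·S_h = 320·3.35 = 1072.00
Σ N_h S_h = 10729.80
n for stratum East = 553·3997.60/10729.80 = 206.031 → 206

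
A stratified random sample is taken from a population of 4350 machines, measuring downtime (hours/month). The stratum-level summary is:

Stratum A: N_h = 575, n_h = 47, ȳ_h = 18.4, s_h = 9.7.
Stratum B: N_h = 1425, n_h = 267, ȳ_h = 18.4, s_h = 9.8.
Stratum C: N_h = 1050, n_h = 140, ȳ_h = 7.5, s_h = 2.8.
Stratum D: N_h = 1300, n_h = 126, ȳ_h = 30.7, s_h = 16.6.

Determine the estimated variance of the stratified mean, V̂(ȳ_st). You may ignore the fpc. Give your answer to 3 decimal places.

V̂(ȳ_st) = Σ W_h² s_h²/n_h, with W_h = N_h/N and N = 4350:
  stratum A: (575/4350)²·9.7²/47 = 0.0349786
  stratum B: (1425/4350)²·9.8²/267 = 0.0386004
  stratum C: (1050/4350)²·2.8²/140 = 0.00326278
  stratum D: (1300/4350)²·16.6²/126 = 0.195323
V̂(ȳ_st) = 0.272165

V̂(ȳ_st) ≈ 0.272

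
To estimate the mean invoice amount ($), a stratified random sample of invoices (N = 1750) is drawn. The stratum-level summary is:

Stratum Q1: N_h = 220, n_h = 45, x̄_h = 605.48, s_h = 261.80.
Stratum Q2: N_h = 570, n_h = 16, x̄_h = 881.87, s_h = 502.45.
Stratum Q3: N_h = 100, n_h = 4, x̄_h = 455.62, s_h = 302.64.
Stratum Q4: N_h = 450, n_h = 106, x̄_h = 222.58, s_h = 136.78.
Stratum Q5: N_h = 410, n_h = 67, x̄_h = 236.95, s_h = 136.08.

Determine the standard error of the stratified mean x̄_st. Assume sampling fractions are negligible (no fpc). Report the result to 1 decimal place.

V̂(x̄_st) = Σ W_h² s_h²/n_h, with W_h = N_h/N and N = 1750:
  stratum Q1: (220/1750)²·261.80²/45 = 24.0711
  stratum Q2: (570/1750)²·502.45²/16 = 1673.94
  stratum Q3: (100/1750)²·302.64²/4 = 74.7681
  stratum Q4: (450/1750)²·136.78²/106 = 11.6705
  stratum Q5: (410/1750)²·136.08²/67 = 15.1707
V̂(x̄_st) = 1799.62
SE(x̄_st) = √1799.62 = 42.4219

SE(x̄_st) ≈ 42.4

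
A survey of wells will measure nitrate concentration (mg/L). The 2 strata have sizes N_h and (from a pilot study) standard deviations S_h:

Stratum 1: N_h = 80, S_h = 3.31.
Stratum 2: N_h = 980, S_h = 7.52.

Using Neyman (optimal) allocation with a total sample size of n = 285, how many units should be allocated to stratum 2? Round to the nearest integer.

275

Neyman allocation: n_h = n · N_h S_h / Σ N_i S_i, with n = 285.
  stratum 1: N_h·S_h = 80·3.31 = 264.80
  stratum 2: N_h·S_h = 980·7.52 = 7369.60
Σ N_h S_h = 7634.40
n for stratum 2 = 285·7369.60/7634.40 = 275.115 → 275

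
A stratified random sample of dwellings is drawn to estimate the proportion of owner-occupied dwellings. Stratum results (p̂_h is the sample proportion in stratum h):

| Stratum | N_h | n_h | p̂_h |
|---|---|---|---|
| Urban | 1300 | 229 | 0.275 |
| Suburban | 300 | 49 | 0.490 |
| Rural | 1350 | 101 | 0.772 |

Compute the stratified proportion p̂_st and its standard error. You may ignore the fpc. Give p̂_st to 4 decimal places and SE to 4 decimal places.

N = 2950; stratum weights W_h = N_h/N.
p̂_st = Σ W_h p̂_h = (1300·0.275 + 300·0.490 + 1350·0.772)/2950 = 0.52431
V̂(p̂_st) = Σ W_h² p̂_h(1−p̂_h)/(n_h−1):
  stratum Urban: (1300/2950)²·0.275·0.725/228 = 0.000169816
  stratum Suburban: (300/2950)²·0.490·0.510/48 = 5.38423e-05
  stratum Rural: (1350/2950)²·0.772·0.228/100 = 0.000368617
V̂(p̂_st) = 0.000592276; SE = √V̂ = 0.0243367

p̂_st ≈ 0.5243, SE ≈ 0.0243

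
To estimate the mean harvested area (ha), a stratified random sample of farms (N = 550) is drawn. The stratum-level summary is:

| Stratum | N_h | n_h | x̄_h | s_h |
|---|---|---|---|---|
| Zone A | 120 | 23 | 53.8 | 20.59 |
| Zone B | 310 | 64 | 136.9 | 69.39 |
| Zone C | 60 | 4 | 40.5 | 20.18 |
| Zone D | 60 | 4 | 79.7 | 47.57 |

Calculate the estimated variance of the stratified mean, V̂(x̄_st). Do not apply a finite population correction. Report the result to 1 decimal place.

V̂(x̄_st) = Σ W_h² s_h²/n_h, with W_h = N_h/N and N = 550:
  stratum Zone A: (120/550)²·20.59²/23 = 0.877449
  stratum Zone B: (310/550)²·69.39²/64 = 23.9008
  stratum Zone C: (60/550)²·20.18²/4 = 1.2116
  stratum Zone D: (60/550)²·47.57²/4 = 6.73261
V̂(x̄_st) = 32.7224

V̂(x̄_st) ≈ 32.7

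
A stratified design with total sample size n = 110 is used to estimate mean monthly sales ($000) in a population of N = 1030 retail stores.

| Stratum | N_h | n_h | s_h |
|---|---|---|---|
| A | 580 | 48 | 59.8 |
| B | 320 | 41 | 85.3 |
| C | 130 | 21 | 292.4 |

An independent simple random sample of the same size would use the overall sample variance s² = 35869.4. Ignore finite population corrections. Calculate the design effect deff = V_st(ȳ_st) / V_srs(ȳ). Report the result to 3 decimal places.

V̂(ȳ_st) = Σ W_h² s_h²/n_h, with W_h = N_h/N and N = 1030:
  stratum A: (580/1030)²·59.8²/48 = 23.6234
  stratum B: (320/1030)²·85.3²/41 = 17.1293
  stratum C: (130/1030)²·292.4²/21 = 64.8556
V_st = 105.608
V_srs = s²/n = 35869.4/110 = 326.085
deff = V_st / V_srs = 105.608/326.085 = 0.3239

deff ≈ 0.324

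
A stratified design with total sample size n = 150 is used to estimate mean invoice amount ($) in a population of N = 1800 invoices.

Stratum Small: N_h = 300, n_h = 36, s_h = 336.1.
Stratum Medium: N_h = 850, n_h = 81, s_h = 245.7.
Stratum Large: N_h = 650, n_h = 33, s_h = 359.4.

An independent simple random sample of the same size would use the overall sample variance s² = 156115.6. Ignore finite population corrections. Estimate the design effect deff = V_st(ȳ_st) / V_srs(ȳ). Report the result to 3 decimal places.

deff ≈ 0.734

V̂(ȳ_st) = Σ W_h² s_h²/n_h, with W_h = N_h/N and N = 1800:
  stratum Small: (300/1800)²·336.1²/36 = 87.163
  stratum Medium: (850/1800)²·245.7²/81 = 166.195
  stratum Large: (650/1800)²·359.4²/33 = 510.416
V_st = 763.774
V_srs = s²/n = 156115.6/150 = 1040.77
deff = V_st / V_srs = 763.774/1040.77 = 0.7339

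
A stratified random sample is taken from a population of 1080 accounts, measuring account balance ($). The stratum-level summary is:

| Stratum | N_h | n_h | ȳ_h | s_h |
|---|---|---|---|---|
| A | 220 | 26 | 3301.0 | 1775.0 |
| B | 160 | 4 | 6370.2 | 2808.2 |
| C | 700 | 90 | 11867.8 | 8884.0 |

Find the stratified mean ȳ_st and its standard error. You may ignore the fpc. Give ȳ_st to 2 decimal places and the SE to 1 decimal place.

ȳ_st ≈ 9308.25, SE ≈ 645.5

ȳ_st = Σ W_h ȳ_h = (220·3301.0 + 160·6370.2 + 700·11867.8)/1080 = 9308.25185
V̂(ȳ_st) = Σ W_h² s_h²/n_h, with W_h = N_h/N and N = 1080:
  stratum A: (220/1080)²·1775.0²/26 = 5028.3
  stratum B: (160/1080)²·2808.2²/4 = 43270.2
  stratum C: (700/1080)²·8884.0²/90 = 368403
V̂(ȳ_st) = 416701
SE(ȳ_st) = √416701 = 645.524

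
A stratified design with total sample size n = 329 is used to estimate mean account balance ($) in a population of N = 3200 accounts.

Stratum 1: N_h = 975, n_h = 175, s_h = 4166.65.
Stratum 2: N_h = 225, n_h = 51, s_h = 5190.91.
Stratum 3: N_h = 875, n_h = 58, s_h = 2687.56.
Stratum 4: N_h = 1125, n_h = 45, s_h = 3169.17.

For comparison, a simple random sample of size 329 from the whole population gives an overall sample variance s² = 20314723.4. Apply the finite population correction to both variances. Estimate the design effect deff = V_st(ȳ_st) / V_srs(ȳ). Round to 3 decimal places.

deff ≈ 0.808

V̂(ȳ_st) = Σ W_h² (1 − n_h/N_h) s_h²/n_h, with W_h = N_h/N and N = 3200:
  stratum 1: (975/3200)²·(1 − 175/975)·4166.65²/175 = 7556.67
  stratum 2: (225/3200)²·(1 − 51/225)·5190.91²/51 = 2019.99
  stratum 3: (875/3200)²·(1 − 58/875)·2687.56²/58 = 8693.98
  stratum 4: (1125/3200)²·(1 − 45/1125)·3169.17²/45 = 26482.2
V_st = 44752.9
V_srs = (1 − 329/3200)·20314723.4/329 = 55398.5
deff = V_st / V_srs = 44752.9/55398.5 = 0.8078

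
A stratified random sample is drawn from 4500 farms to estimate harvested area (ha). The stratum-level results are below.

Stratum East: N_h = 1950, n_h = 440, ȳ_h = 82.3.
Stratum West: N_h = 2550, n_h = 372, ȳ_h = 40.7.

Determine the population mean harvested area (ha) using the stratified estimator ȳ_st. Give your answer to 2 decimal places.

ȳ_st ≈ 58.73

N = Σ N_h = 4500. Stratum weights W_h = N_h/N.
ȳ_st = (1950·82.3 + 2550·40.7) / 4500 = 58.7267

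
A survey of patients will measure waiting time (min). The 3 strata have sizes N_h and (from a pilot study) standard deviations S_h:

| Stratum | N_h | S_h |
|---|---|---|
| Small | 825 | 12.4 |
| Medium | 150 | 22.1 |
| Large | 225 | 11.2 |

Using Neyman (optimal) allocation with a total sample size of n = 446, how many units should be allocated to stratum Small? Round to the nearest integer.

Neyman allocation: n_h = n · N_h S_h / Σ N_i S_i, with n = 446.
  stratum Small: N_h·S_h = 825·12.4 = 10230.00
  stratum Medium: N_h·S_h = 150·22.1 = 3315.00
  stratum Large: N_h·S_h = 225·11.2 = 2520.00
Σ N_h S_h = 16065.00
n for stratum Small = 446·10230.00/16065.00 = 284.007 → 284

284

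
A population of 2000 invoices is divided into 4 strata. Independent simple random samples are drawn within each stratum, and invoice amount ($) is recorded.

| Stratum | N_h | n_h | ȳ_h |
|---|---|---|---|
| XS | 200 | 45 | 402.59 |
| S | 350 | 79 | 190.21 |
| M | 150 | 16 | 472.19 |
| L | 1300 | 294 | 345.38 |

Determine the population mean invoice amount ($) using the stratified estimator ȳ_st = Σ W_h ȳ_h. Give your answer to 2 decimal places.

N = Σ N_h = 2000. Stratum weights W_h = N_h/N.
ȳ_st = (200·402.59 + 350·190.21 + 150·472.19 + 1300·345.38) / 2000 = 333.4570

ȳ_st ≈ 333.46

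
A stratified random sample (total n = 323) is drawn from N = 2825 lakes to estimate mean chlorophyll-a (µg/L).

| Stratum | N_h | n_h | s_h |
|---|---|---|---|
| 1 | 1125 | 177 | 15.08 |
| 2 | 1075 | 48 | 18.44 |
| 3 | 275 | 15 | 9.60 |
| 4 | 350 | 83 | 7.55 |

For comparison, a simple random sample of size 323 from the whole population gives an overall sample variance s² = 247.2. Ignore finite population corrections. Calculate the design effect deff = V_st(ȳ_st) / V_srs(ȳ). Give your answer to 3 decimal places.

V̂(ȳ_st) = Σ W_h² s_h²/n_h, with W_h = N_h/N and N = 2825:
  stratum 1: (1125/2825)²·15.08²/177 = 0.20375
  stratum 2: (1075/2825)²·18.44²/48 = 1.0258
  stratum 3: (275/2825)²·9.60²/15 = 0.058221
  stratum 4: (350/2825)²·7.55²/83 = 0.0105418
V_st = 1.29831
V_srs = s²/n = 247.2/323 = 0.765325
deff = V_st / V_srs = 1.29831/0.765325 = 1.6964

deff ≈ 1.696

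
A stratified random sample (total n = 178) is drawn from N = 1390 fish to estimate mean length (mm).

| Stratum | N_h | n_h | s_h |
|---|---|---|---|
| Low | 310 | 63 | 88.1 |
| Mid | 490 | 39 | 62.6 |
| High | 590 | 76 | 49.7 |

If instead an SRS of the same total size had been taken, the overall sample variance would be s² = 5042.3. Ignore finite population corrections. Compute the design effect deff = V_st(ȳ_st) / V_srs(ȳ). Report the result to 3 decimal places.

deff ≈ 0.864

V̂(ȳ_st) = Σ W_h² s_h²/n_h, with W_h = N_h/N and N = 1390:
  stratum Low: (310/1390)²·88.1²/63 = 6.12781
  stratum Mid: (490/1390)²·62.6²/39 = 12.4867
  stratum High: (590/1390)²·49.7²/76 = 5.85563
V_st = 24.4701
V_srs = s²/n = 5042.3/178 = 28.3275
deff = V_st / V_srs = 24.4701/28.3275 = 0.8638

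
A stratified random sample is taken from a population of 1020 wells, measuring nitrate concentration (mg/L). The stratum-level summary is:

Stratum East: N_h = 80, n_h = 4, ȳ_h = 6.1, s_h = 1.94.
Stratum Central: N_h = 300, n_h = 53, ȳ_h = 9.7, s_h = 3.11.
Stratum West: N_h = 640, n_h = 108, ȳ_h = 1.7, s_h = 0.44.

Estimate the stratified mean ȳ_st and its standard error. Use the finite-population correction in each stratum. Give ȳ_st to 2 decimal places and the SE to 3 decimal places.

ȳ_st = Σ W_h ȳ_h = (80·6.1 + 300·9.7 + 640·1.7)/1020 = 4.39804
V̂(ȳ_st) = Σ W_h² (1 − n_h/N_h) s_h²/n_h, with W_h = N_h/N and N = 1020:
  stratum East: (80/1020)²·(1 − 4/80)·1.94²/4 = 0.00549853
  stratum Central: (300/1020)²·(1 − 53/300)·3.11²/53 = 0.0129976
  stratum West: (640/1020)²·(1 − 108/640)·0.44²/108 = 0.000586642
V̂(ȳ_st) = 0.0190828
SE(ȳ_st) = √0.0190828 = 0.13814

ȳ_st ≈ 4.40, SE ≈ 0.138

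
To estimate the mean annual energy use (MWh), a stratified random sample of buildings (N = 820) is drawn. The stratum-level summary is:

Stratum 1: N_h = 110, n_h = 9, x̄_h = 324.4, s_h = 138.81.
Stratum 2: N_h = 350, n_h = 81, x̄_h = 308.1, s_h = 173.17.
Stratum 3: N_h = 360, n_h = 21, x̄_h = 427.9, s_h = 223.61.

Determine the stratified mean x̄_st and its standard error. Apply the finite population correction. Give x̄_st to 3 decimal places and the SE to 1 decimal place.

x̄_st = Σ W_h x̄_h = (110·324.4 + 350·308.1 + 360·427.9)/820 = 362.88171
V̂(x̄_st) = Σ W_h² (1 − n_h/N_h) s_h²/n_h, with W_h = N_h/N and N = 820:
  stratum 1: (110/820)²·(1 − 9/110)·138.81²/9 = 35.3741
  stratum 2: (350/820)²·(1 − 81/350)·173.17²/81 = 51.8386
  stratum 3: (360/820)²·(1 − 21/360)·223.61²/21 = 432.153
V̂(x̄_st) = 519.366
SE(x̄_st) = √519.366 = 22.7896

x̄_st ≈ 362.882, SE ≈ 22.8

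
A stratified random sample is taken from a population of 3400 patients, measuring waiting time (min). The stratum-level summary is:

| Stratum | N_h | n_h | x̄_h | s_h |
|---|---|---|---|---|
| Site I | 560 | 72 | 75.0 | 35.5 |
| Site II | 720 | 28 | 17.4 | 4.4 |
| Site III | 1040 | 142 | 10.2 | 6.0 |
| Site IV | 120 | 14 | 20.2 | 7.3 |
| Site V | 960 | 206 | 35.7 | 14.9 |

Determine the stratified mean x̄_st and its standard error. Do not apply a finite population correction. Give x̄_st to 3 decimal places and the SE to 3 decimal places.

x̄_st = Σ W_h x̄_h = (560·75.0 + 720·17.4 + 1040·10.2 + 120·20.2 + 960·35.7)/3400 = 29.95059
V̂(x̄_st) = Σ W_h² s_h²/n_h, with W_h = N_h/N and N = 3400:
  stratum Site I: (560/3400)²·35.5²/72 = 0.474835
  stratum Site II: (720/3400)²·4.4²/28 = 0.0310066
  stratum Site III: (1040/3400)²·6.0²/142 = 0.0237205
  stratum Site IV: (120/3400)²·7.3²/14 = 0.00474157
  stratum Site V: (960/3400)²·14.9²/206 = 0.0859191
V̂(x̄_st) = 0.620222
SE(x̄_st) = √0.620222 = 0.787542

x̄_st ≈ 29.951, SE ≈ 0.788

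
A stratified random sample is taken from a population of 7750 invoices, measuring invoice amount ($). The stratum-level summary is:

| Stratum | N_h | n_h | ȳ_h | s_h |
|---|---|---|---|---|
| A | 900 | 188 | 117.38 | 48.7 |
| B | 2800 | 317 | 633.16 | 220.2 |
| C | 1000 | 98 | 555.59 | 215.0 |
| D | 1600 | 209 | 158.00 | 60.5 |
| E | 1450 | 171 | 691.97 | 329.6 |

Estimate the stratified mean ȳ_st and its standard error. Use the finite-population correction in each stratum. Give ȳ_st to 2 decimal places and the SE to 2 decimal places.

ȳ_st = Σ W_h ȳ_h = (900·117.38 + 2800·633.16 + 1000·555.59 + 1600·158.00 + 1450·691.97)/7750 = 476.15955
V̂(ȳ_st) = Σ W_h² (1 − n_h/N_h) s_h²/n_h, with W_h = N_h/N and N = 7750:
  stratum A: (900/7750)²·(1 − 188/900)·48.7²/188 = 0.134592
  stratum B: (2800/7750)²·(1 − 317/2800)·220.2²/317 = 17.7054
  stratum C: (1000/7750)²·(1 − 98/1000)·215.0²/98 = 7.0836
  stratum D: (1600/7750)²·(1 − 209/1600)·60.5²/209 = 0.648945
  stratum E: (1450/7750)²·(1 − 171/1450)·329.6²/171 = 19.6161
V̂(ȳ_st) = 45.1887
SE(ȳ_st) = √45.1887 = 6.72225

ȳ_st ≈ 476.16, SE ≈ 6.72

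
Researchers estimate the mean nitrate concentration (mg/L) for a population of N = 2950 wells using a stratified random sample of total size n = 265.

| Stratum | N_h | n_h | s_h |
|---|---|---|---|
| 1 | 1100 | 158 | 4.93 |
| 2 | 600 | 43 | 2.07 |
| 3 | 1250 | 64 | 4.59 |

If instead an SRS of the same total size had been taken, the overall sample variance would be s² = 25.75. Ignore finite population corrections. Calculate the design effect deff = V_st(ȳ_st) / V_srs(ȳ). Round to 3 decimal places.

deff ≈ 0.871

V̂(ȳ_st) = Σ W_h² s_h²/n_h, with W_h = N_h/N and N = 2950:
  stratum 1: (1100/2950)²·4.93²/158 = 0.0213884
  stratum 2: (600/2950)²·2.07²/43 = 0.00412222
  stratum 3: (1250/2950)²·4.59²/64 = 0.0591046
V_st = 0.0846152
V_srs = s²/n = 25.75/265 = 0.0971698
deff = V_st / V_srs = 0.0846152/0.0971698 = 0.8708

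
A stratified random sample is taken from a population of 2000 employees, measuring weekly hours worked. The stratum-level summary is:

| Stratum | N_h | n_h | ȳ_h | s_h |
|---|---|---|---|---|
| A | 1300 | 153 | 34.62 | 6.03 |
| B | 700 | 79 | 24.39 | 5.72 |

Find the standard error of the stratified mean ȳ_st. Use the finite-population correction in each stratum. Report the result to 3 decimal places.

SE(ȳ_st) ≈ 0.366

V̂(ȳ_st) = Σ W_h² (1 − n_h/N_h) s_h²/n_h, with W_h = N_h/N and N = 2000:
  stratum A: (1300/2000)²·(1 − 153/1300)·6.03²/153 = 0.0885911
  stratum B: (700/2000)²·(1 − 79/700)·5.72²/79 = 0.0450085
V̂(ȳ_st) = 0.1336
SE(ȳ_st) = √0.1336 = 0.365513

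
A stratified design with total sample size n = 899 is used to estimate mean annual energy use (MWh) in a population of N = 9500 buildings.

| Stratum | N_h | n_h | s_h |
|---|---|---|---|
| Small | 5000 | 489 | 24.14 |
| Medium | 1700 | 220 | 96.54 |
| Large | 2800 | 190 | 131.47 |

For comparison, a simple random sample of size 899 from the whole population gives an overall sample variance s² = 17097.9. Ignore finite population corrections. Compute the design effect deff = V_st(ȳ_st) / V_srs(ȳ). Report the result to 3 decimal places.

deff ≈ 0.504

V̂(ȳ_st) = Σ W_h² s_h²/n_h, with W_h = N_h/N and N = 9500:
  stratum Small: (5000/9500)²·24.14²/489 = 0.33011
  stratum Medium: (1700/9500)²·96.54²/220 = 1.35657
  stratum Large: (2800/9500)²·131.47²/190 = 7.90257
V_st = 9.58925
V_srs = s²/n = 17097.9/899 = 19.0188
deff = V_st / V_srs = 9.58925/19.0188 = 0.5042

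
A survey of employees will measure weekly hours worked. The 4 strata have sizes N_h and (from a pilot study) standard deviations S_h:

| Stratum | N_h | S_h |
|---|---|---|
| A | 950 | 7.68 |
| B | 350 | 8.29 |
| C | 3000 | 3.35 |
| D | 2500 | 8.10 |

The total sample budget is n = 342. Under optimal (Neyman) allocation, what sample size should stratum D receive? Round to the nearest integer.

171

Neyman allocation: n_h = n · N_h S_h / Σ N_i S_i, with n = 342.
  stratum A: N_h·S_h = 950·7.68 = 7296.00
  stratum B: N_h·S_h = 350·8.29 = 2901.50
  stratum C: N_h·S_h = 3000·3.35 = 10050.00
  stratum D: N_h·S_h = 2500·8.10 = 20250.00
Σ N_h S_h = 40497.50
n for stratum D = 342·20250.00/40497.50 = 171.011 → 171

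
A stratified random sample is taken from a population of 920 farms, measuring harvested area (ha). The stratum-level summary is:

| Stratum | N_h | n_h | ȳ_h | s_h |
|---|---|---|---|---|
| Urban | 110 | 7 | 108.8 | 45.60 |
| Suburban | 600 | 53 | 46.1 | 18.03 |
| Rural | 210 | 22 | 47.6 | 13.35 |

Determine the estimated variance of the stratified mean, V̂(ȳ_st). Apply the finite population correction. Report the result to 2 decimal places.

V̂(ȳ_st) ≈ 6.73

V̂(ȳ_st) = Σ W_h² (1 − n_h/N_h) s_h²/n_h, with W_h = N_h/N and N = 920:
  stratum Urban: (110/920)²·(1 − 7/110)·45.60²/7 = 3.97636
  stratum Suburban: (600/920)²·(1 − 53/600)·18.03²/53 = 2.37837
  stratum Rural: (210/920)²·(1 − 22/210)·13.35²/22 = 0.377869
V̂(ȳ_st) = 6.7326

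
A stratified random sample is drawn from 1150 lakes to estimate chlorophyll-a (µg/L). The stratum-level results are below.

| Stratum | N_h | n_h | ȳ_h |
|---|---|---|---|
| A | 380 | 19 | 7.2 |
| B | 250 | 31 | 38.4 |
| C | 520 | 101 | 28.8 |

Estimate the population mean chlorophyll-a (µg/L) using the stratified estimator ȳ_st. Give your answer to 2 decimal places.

ȳ_st ≈ 23.75

N = Σ N_h = 1150. Stratum weights W_h = N_h/N.
ȳ_st = (380·7.2 + 250·38.4 + 520·28.8) / 1150 = 23.7496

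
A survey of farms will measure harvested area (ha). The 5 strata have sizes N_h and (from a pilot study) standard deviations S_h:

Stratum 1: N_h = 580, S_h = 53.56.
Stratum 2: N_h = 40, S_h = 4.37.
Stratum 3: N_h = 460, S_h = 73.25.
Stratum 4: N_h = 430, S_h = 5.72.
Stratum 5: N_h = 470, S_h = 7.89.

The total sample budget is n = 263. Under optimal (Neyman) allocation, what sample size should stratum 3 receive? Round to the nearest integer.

Neyman allocation: n_h = n · N_h S_h / Σ N_i S_i, with n = 263.
  stratum 1: N_h·S_h = 580·53.56 = 31064.80
  stratum 2: N_h·S_h = 40·4.37 = 174.80
  stratum 3: N_h·S_h = 460·73.25 = 33695.00
  stratum 4: N_h·S_h = 430·5.72 = 2459.60
  stratum 5: N_h·S_h = 470·7.89 = 3708.30
Σ N_h S_h = 71102.50
n for stratum 3 = 263·33695.00/71102.50 = 124.634 → 125

125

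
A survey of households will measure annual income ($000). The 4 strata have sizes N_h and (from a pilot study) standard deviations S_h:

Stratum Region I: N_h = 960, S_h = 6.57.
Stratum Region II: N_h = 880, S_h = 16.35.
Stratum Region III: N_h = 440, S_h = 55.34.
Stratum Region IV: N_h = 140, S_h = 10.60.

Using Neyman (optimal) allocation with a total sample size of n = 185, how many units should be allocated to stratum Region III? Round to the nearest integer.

Neyman allocation: n_h = n · N_h S_h / Σ N_i S_i, with n = 185.
  stratum Region I: N_h·S_h = 960·6.57 = 6307.20
  stratum Region II: N_h·S_h = 880·16.35 = 14388.00
  stratum Region III: N_h·S_h = 440·55.34 = 24349.60
  stratum Region IV: N_h·S_h = 140·10.60 = 1484.00
Σ N_h S_h = 46528.80
n for stratum Region III = 185·24349.60/46528.80 = 96.815 → 97

97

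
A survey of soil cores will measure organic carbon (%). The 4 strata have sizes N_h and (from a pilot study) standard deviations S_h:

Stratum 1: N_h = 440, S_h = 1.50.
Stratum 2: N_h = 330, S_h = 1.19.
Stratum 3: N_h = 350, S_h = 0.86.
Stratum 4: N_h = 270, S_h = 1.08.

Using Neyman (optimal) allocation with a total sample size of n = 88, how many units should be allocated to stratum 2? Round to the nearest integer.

Neyman allocation: n_h = n · N_h S_h / Σ N_i S_i, with n = 88.
  stratum 1: N_h·S_h = 440·1.50 = 660.00
  stratum 2: N_h·S_h = 330·1.19 = 392.70
  stratum 3: N_h·S_h = 350·0.86 = 301.00
  stratum 4: N_h·S_h = 270·1.08 = 291.60
Σ N_h S_h = 1645.30
n for stratum 2 = 88·392.70/1645.30 = 21.004 → 21

21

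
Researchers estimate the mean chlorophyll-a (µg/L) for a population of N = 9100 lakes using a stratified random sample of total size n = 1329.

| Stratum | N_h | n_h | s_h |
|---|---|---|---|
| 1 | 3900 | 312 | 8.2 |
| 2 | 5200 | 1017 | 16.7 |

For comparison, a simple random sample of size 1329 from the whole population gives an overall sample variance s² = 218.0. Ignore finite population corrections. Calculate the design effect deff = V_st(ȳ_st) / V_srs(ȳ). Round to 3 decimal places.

V̂(ȳ_st) = Σ W_h² s_h²/n_h, with W_h = N_h/N and N = 9100:
  stratum 1: (3900/9100)²·8.2²/312 = 0.039584
  stratum 2: (5200/9100)²·16.7²/1017 = 0.0895439
V_st = 0.129128
V_srs = s²/n = 218.0/1329 = 0.164033
deff = V_st / V_srs = 0.129128/0.164033 = 0.7872

deff ≈ 0.787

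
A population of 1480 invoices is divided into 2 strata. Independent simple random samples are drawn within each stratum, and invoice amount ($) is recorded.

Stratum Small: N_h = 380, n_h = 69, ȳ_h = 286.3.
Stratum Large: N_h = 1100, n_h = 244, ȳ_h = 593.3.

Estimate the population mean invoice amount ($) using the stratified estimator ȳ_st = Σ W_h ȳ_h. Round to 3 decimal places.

ȳ_st ≈ 514.476

N = Σ N_h = 1480. Stratum weights W_h = N_h/N.
ȳ_st = (380·286.3 + 1100·593.3) / 1480 = 514.47568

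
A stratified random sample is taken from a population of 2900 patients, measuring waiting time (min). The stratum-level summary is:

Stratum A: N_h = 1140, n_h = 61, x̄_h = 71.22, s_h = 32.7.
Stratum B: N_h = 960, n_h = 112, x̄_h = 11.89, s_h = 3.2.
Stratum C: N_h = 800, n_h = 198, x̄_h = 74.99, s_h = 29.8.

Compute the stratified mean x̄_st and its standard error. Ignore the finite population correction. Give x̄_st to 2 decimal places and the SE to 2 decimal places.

x̄_st ≈ 52.62, SE ≈ 1.75

x̄_st = Σ W_h x̄_h = (1140·71.22 + 960·11.89 + 800·74.99)/2900 = 52.61972
V̂(x̄_st) = Σ W_h² s_h²/n_h, with W_h = N_h/N and N = 2900:
  stratum A: (1140/2900)²·32.7²/61 = 2.70882
  stratum B: (960/2900)²·3.2²/112 = 0.0100191
  stratum C: (800/2900)²·29.8²/198 = 0.341312
V̂(x̄_st) = 3.06015
SE(x̄_st) = √3.06015 = 1.74933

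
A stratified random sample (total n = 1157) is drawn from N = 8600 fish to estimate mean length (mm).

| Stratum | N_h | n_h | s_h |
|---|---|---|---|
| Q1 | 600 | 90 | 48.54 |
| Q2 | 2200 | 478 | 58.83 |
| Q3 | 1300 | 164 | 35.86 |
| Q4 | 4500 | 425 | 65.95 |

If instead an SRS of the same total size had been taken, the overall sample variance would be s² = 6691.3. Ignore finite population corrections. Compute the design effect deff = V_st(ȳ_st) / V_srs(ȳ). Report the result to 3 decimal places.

deff ≈ 0.619

V̂(ȳ_st) = Σ W_h² s_h²/n_h, with W_h = N_h/N and N = 8600:
  stratum Q1: (600/8600)²·48.54²/90 = 0.127427
  stratum Q2: (2200/8600)²·58.83²/478 = 0.473825
  stratum Q3: (1300/8600)²·35.86²/164 = 0.179171
  stratum Q4: (4500/8600)²·65.95²/425 = 2.802
V_st = 3.58243
V_srs = s²/n = 6691.3/1157 = 5.78332
deff = V_st / V_srs = 3.58243/5.78332 = 0.6194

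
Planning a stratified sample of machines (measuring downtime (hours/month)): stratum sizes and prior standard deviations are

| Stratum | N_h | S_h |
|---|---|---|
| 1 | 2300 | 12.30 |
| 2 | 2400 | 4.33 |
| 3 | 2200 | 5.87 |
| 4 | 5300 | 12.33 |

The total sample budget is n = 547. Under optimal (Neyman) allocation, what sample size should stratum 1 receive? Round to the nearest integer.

132

Neyman allocation: n_h = n · N_h S_h / Σ N_i S_i, with n = 547.
  stratum 1: N_h·S_h = 2300·12.30 = 28290.00
  stratum 2: N_h·S_h = 2400·4.33 = 10392.00
  stratum 3: N_h·S_h = 2200·5.87 = 12914.00
  stratum 4: N_h·S_h = 5300·12.33 = 65349.00
Σ N_h S_h = 116945.00
n for stratum 1 = 547·28290.00/116945.00 = 132.324 → 132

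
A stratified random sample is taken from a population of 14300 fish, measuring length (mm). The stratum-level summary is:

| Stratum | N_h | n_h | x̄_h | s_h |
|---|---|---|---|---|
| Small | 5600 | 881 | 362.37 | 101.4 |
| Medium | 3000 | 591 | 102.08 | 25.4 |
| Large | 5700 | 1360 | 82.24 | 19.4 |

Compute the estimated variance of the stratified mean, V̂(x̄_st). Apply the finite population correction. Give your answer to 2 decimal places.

V̂(x̄_st) = Σ W_h² (1 − n_h/N_h) s_h²/n_h, with W_h = N_h/N and N = 14300:
  stratum Small: (5600/14300)²·(1 − 881/5600)·101.4²/881 = 1.50822
  stratum Medium: (3000/14300)²·(1 − 591/3000)·25.4²/591 = 0.0385803
  stratum Large: (5700/14300)²·(1 − 1360/5700)·19.4²/1360 = 0.0334778
V̂(x̄_st) = 1.58028

V̂(x̄_st) ≈ 1.58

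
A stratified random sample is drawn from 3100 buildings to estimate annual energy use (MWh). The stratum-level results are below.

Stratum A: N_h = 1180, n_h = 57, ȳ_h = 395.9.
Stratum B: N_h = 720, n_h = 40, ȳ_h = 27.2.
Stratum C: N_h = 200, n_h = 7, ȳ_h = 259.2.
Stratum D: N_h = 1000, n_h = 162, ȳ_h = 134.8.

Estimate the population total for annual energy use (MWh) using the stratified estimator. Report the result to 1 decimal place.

τ̂_st = Σ N_h ȳ_h = 1180·395.9 + 720·27.2 + 200·259.2 + 1000·134.8 = 673386.0

τ̂_st ≈ 673386.0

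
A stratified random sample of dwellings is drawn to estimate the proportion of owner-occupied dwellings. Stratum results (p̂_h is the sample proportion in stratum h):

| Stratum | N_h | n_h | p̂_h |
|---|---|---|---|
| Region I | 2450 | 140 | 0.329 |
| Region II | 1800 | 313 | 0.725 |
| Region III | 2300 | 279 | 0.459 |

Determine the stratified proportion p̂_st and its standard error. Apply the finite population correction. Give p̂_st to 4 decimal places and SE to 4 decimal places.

N = 6550; stratum weights W_h = N_h/N.
p̂_st = Σ W_h p̂_h = (2450·0.329 + 1800·0.725 + 2300·0.459)/6550 = 0.48347
V̂(p̂_st) = Σ W_h² (1 − n_h/N_h) p̂_h(1−p̂_h)/(n_h−1):
  stratum Region I: (2450/6550)²·(1 − 140/2450)·0.329·0.671/139 = 0.000209507
  stratum Region II: (1800/6550)²·(1 − 313/1800)·0.725·0.275/312 = 3.98673e-05
  stratum Region III: (2300/6550)²·(1 − 279/2300)·0.459·0.541/278 = 9.6778e-05
V̂(p̂_st) = 0.000346153; SE = √V̂ = 0.0186052

p̂_st ≈ 0.4835, SE ≈ 0.0186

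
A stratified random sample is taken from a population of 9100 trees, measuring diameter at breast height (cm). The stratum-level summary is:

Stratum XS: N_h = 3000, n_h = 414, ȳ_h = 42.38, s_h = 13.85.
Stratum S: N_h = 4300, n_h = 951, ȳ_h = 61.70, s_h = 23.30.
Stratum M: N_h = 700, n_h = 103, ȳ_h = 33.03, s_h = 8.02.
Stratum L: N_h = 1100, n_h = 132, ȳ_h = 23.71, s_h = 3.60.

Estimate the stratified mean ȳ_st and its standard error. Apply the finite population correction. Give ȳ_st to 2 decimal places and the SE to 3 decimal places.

ȳ_st ≈ 48.53, SE ≈ 0.384

ȳ_st = Σ W_h ȳ_h = (3000·42.38 + 4300·61.70 + 700·33.03 + 1100·23.71)/9100 = 48.53319
V̂(ȳ_st) = Σ W_h² (1 − n_h/N_h) s_h²/n_h, with W_h = N_h/N and N = 9100:
  stratum XS: (3000/9100)²·(1 − 414/3000)·13.85²/414 = 0.0434076
  stratum S: (4300/9100)²·(1 − 951/4300)·23.30²/951 = 0.0992732
  stratum M: (700/9100)²·(1 − 103/700)·8.02²/103 = 0.00315138
  stratum L: (1100/9100)²·(1 − 132/1100)·3.60²/132 = 0.00126246
V̂(ȳ_st) = 0.147095
SE(ȳ_st) = √0.147095 = 0.383529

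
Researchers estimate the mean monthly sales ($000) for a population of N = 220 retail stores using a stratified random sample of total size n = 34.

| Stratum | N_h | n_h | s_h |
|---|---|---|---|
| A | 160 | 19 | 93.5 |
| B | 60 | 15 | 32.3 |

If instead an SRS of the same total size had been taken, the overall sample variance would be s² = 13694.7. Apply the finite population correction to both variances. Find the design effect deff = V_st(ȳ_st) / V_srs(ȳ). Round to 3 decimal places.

deff ≈ 0.641

V̂(ȳ_st) = Σ W_h² (1 − n_h/N_h) s_h²/n_h, with W_h = N_h/N and N = 220:
  stratum A: (160/220)²·(1 − 19/160)·93.5²/19 = 214.468
  stratum B: (60/220)²·(1 − 15/60)·32.3²/15 = 3.88
V_st = 218.348
V_srs = (1 − 34/220)·13694.7/34 = 340.537
deff = V_st / V_srs = 218.348/340.537 = 0.6412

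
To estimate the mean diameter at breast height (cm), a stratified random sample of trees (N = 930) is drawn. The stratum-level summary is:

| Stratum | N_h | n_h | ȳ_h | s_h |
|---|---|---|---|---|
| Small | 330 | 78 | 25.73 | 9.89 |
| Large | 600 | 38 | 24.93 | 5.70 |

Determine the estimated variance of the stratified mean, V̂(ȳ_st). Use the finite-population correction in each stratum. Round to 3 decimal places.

V̂(ȳ_st) ≈ 0.454

V̂(ȳ_st) = Σ W_h² (1 − n_h/N_h) s_h²/n_h, with W_h = N_h/N and N = 930:
  stratum Small: (330/930)²·(1 − 78/330)·9.89²/78 = 0.120572
  stratum Large: (600/930)²·(1 − 38/600)·5.70²/38 = 0.33334
V̂(ȳ_st) = 0.453912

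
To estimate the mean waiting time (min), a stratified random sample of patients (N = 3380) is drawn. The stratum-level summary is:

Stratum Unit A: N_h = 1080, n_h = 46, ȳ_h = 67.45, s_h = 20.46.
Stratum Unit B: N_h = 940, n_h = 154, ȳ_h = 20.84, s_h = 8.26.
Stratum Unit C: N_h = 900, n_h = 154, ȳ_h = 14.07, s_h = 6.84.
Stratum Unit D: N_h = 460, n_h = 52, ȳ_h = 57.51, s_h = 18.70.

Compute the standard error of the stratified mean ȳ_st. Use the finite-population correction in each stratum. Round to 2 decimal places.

V̂(ȳ_st) = Σ W_h² (1 − n_h/N_h) s_h²/n_h, with W_h = N_h/N and N = 3380:
  stratum Unit A: (1080/3380)²·(1 − 46/1080)·20.46²/46 = 0.889538
  stratum Unit B: (940/3380)²·(1 − 154/940)·8.26²/154 = 0.0286521
  stratum Unit C: (900/3380)²·(1 − 154/900)·6.84²/154 = 0.0178542
  stratum Unit D: (460/3380)²·(1 − 52/460)·18.70²/52 = 0.110475
V̂(ȳ_st) = 1.04652
SE(ȳ_st) = √1.04652 = 1.023

SE(ȳ_st) ≈ 1.02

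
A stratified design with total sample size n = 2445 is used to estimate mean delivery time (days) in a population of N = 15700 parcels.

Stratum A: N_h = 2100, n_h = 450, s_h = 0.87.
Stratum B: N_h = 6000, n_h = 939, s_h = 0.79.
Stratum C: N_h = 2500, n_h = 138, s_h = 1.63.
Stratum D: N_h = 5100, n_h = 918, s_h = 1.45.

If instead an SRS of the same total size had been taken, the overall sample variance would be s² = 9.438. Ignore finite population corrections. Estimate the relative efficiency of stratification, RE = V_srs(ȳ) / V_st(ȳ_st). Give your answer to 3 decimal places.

RE ≈ 4.504

V̂(ȳ_st) = Σ W_h² s_h²/n_h, with W_h = N_h/N and N = 15700:
  stratum A: (2100/15700)²·0.87²/450 = 3.0093e-05
  stratum B: (6000/15700)²·0.79²/939 = 9.70715e-05
  stratum C: (2500/15700)²·1.63²/138 = 0.000488176
  stratum D: (5100/15700)²·1.45²/918 = 0.000241676
V_st = 0.000857017
V_srs = s²/n = 9.438/2445 = 0.00386012
Relative efficiency = V_srs / V_st = 0.00386012/0.000857017 = 4.5041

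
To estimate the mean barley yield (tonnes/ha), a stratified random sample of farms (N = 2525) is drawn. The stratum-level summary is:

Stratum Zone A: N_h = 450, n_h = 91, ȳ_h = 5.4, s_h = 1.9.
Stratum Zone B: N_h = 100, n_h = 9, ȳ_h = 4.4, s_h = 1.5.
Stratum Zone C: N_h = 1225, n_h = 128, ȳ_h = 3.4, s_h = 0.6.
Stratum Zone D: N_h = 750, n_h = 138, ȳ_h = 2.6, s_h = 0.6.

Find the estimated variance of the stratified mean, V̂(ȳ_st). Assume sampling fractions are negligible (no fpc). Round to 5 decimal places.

V̂(ȳ_st) = Σ W_h² s_h²/n_h, with W_h = N_h/N and N = 2525:
  stratum Zone A: (450/2525)²·1.9²/91 = 0.00125999
  stratum Zone B: (100/2525)²·1.5²/9 = 0.000392118
  stratum Zone C: (1225/2525)²·0.6²/128 = 0.000661976
  stratum Zone D: (750/2525)²·0.6²/138 = 0.000230156
V̂(ȳ_st) = 0.00254424

V̂(ȳ_st) ≈ 0.00254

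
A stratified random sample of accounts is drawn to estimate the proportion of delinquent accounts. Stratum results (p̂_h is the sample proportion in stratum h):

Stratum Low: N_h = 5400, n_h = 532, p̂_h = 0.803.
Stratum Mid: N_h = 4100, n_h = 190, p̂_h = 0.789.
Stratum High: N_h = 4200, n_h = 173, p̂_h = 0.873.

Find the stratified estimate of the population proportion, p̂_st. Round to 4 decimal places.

N = 13700; stratum weights W_h = N_h/N.
p̂_st = Σ W_h p̂_h = (5400·0.803 + 4100·0.789 + 4200·0.873)/13700 = 0.82027

p̂_st ≈ 0.8203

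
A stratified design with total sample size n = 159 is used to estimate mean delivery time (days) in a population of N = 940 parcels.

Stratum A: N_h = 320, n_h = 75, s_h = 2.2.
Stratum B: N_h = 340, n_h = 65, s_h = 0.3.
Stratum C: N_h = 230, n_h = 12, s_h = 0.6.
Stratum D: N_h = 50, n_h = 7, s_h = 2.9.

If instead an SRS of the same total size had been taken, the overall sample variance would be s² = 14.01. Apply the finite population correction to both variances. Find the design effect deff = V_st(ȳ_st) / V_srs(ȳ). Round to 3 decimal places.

V̂(ȳ_st) = Σ W_h² (1 − n_h/N_h) s_h²/n_h, with W_h = N_h/N and N = 940:
  stratum A: (320/940)²·(1 − 75/320)·2.2²/75 = 0.00572591
  stratum B: (340/940)²·(1 − 65/340)·0.3²/65 = 0.000146516
  stratum C: (230/940)²·(1 − 12/230)·0.6²/12 = 0.00170235
  stratum D: (50/940)²·(1 − 7/50)·2.9²/7 = 0.00292335
V_st = 0.0104981
V_srs = (1 − 159/940)·14.01/159 = 0.073209
deff = V_st / V_srs = 0.0104981/0.073209 = 0.1434

deff ≈ 0.143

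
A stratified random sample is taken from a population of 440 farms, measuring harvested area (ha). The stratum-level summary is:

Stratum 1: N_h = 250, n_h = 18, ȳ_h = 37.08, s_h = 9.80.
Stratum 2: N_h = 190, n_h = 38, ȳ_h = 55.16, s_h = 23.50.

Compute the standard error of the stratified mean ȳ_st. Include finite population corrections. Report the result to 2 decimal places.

V̂(ȳ_st) = Σ W_h² (1 − n_h/N_h) s_h²/n_h, with W_h = N_h/N and N = 440:
  stratum 1: (250/440)²·(1 − 18/250)·9.80²/18 = 1.59846
  stratum 2: (190/440)²·(1 − 38/190)·23.50²/38 = 2.16792
V̂(ȳ_st) = 3.76639
SE(ȳ_st) = √3.76639 = 1.94072

SE(ȳ_st) ≈ 1.94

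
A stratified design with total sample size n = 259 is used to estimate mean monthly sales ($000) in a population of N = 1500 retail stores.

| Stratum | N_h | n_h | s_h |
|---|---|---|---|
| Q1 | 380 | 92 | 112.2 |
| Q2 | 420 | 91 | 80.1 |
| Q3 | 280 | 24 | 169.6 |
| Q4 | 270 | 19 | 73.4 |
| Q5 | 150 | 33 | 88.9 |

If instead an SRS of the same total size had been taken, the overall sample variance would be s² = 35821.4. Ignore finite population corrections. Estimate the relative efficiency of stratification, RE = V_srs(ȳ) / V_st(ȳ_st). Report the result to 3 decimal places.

V̂(ȳ_st) = Σ W_h² s_h²/n_h, with W_h = N_h/N and N = 1500:
  stratum Q1: (380/1500)²·112.2²/92 = 8.78178
  stratum Q2: (420/1500)²·80.1²/91 = 5.52764
  stratum Q3: (280/1500)²·169.6²/24 = 41.7613
  stratum Q4: (270/1500)²·73.4²/19 = 9.18721
  stratum Q5: (150/1500)²·88.9²/33 = 2.39491
V_st = 67.6528
V_srs = s²/n = 35821.4/259 = 138.307
Relative efficiency = V_srs / V_st = 138.307/67.6528 = 2.0444

RE ≈ 2.044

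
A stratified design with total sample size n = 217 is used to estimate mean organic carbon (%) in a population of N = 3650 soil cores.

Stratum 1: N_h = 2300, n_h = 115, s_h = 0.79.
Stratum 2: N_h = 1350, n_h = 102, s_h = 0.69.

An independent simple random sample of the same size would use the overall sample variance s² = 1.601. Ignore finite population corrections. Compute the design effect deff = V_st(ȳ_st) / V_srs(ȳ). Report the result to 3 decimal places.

deff ≈ 0.379

V̂(ȳ_st) = Σ W_h² s_h²/n_h, with W_h = N_h/N and N = 3650:
  stratum 1: (2300/3650)²·0.79²/115 = 0.0021549
  stratum 2: (1350/3650)²·0.69²/102 = 0.000638528
V_st = 0.00279342
V_srs = s²/n = 1.601/217 = 0.00737788
deff = V_st / V_srs = 0.00279342/0.00737788 = 0.3786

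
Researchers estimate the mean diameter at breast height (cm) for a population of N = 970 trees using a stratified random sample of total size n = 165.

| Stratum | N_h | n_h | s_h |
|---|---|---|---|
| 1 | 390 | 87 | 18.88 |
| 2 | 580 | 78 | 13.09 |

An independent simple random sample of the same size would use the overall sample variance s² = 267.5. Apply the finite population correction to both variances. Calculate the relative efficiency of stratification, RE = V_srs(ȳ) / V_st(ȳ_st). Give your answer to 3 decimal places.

RE ≈ 1.126

V̂(ȳ_st) = Σ W_h² (1 − n_h/N_h) s_h²/n_h, with W_h = N_h/N and N = 970:
  stratum 1: (390/970)²·(1 − 87/390)·18.88²/87 = 0.514575
  stratum 2: (580/970)²·(1 − 78/580)·13.09²/78 = 0.679787
V_st = 1.19436
V_srs = (1 − 165/970)·267.5/165 = 1.34544
Relative efficiency = V_srs / V_st = 1.34544/1.19436 = 1.1265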